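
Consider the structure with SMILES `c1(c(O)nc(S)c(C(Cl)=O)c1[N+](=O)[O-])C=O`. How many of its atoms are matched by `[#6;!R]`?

2

Check the 16 heavy atoms by environment: 1× n (aromatic, in 6-ring) → no; 5× c (aromatic, in 6-ring) → no; 1× N (charge +1, acyclic) → no; 1× O (charge -1, acyclic) → no; 4× O (acyclic) → no; 2× C (acyclic) → match; 1× Cl (acyclic) → no; 1× S (acyclic) → no.
That gives 2 matching atoms.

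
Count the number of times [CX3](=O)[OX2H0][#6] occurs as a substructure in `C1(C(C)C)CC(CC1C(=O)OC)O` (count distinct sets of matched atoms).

[CX3](=O)[OX2H0][#6] is the SMARTS for an ester: a carbonyl carbon bonded to an oxygen that is itself bonded to carbon (no H on that O).
Exactly one fragment in the molecule meets all constraints, giving 1 match.

1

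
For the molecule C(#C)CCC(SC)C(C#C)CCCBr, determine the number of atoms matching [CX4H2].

Check the 14 heavy atoms by environment: 5× C (H2, X4) → match; 2× C (H1, X4) → no; 1× Br (H0, X1) → no; 1× S (H0, X2) → no; 1× C (H3, X4) → no; 2× C (H0, X2) → no; 2× C (H1, X2) → no.
That gives 5 matching atoms.

5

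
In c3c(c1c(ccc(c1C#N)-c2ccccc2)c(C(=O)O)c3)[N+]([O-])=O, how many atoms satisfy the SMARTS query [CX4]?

0

The query [CX4] means: C with X4: aliphatic carbon with exactly 4 total connections (bonds + H).
Check the 24 heavy atoms by environment: 16× c (aromatic, X3) → no; 1× N (charge +1, X3) → no; 1× O (charge -1, X1) → no; 2× O (X1) → no; 1× C (X2) → no; 1× N (X1) → no; 1× C (X3) → no; 1× O (X2) → no.
No environment satisfies the query, so 0 matching atoms.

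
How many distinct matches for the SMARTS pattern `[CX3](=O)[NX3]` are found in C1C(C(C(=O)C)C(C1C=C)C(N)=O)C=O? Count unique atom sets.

[CX3](=O)[NX3] is the SMARTS for an amide: a carbonyl carbon bonded to a trivalent nitrogen.
Exactly one fragment in the molecule meets all constraints, giving 1 match.

1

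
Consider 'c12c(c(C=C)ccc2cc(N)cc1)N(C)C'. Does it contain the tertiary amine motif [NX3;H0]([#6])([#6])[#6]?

The pattern [NX3;H0]([#6])([#6])[#6] describes a trivalent nitrogen with no H, bonded to three carbons — a tertiary amine.
The molecule carries a dimethylamino group (-N(CH3)2), whose atoms satisfy every constraint of the query, so the pattern matches.

Yes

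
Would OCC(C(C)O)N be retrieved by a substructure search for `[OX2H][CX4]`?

The pattern [OX2H][CX4] describes a hydroxyl oxygen bound to an sp3 (X4) carbon — an aliphatic alcohol.
The molecule carries a hydroxyl group (-OH), whose atoms satisfy every constraint of the query, so the pattern matches.

Yes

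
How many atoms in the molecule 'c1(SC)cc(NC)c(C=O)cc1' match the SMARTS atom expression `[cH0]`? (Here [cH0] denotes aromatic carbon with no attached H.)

3

The query [cH0] means: aromatic carbon with no attached hydrogen (substituted or ring-fusion).
Check the 12 heavy atoms by environment: 3× c (aromatic, H0) → match; 3× c (aromatic, H1) → no; 1× S (H0) → no; 2× C (H3) → no; 1× C (H1) → no; 1× O (H0) → no; 1× N (H1) → no.
That gives 3 matching atoms.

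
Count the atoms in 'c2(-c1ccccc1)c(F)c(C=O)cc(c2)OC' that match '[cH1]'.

7

Check the 17 heavy atoms by environment: 7× c (aromatic, H1) → match; 5× c (aromatic, H0) → no; 1× C (H1) → no; 2× O (H0) → no; 1× C (H3) → no; 1× F (H0) → no.
That gives 7 matching atoms.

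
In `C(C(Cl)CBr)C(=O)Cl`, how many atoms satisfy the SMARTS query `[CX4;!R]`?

3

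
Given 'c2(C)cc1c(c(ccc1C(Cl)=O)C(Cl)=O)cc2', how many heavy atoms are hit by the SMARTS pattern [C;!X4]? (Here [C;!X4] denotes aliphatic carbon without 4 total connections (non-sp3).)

The query [C;!X4] means: aliphatic carbon that does not have four total connections.
Check the 17 heavy atoms by environment: 10× c (aromatic, X3) → no; 2× C (X3) → match; 2× O (X1) → no; 2× Cl (X1) → no; 1× C (X4) → no.
That gives 2 matching atoms.

2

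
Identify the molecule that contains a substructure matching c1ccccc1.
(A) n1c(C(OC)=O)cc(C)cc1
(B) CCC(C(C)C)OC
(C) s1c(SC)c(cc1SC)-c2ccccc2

C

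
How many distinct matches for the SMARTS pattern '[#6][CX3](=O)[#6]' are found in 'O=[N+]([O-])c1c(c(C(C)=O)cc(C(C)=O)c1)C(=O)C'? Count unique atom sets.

3

[#6][CX3](=O)[#6] is the SMARTS for a ketone: a carbonyl carbon (no H) flanked by two carbons.
The molecule carries 3 separate instances of an acetyl/ketone group (-C(=O)CH3) meeting every constraint; each maps to a distinct set of atoms, giving 3 matches.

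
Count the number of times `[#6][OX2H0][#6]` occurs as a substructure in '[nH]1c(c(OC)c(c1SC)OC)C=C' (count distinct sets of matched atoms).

[#6][OX2H0][#6] is the SMARTS for an ether: an aliphatic oxygen bridging two carbons with no H on the oxygen.
The molecule carries 2 separate instances of a methoxy ether (-OCH3) meeting every constraint; each maps to a distinct set of atoms, giving 2 matches.

2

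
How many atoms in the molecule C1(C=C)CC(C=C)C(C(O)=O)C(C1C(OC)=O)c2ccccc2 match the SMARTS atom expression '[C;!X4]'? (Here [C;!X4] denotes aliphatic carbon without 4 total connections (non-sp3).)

The query [C;!X4] means: aliphatic carbon that does not have four total connections.
Check the 23 heavy atoms by environment: 7× C (X4) → no; 6× C (X3) → match; 2× O (X1) → no; 2× O (X2) → no; 6× c (aromatic, X3) → no.
That gives 6 matching atoms.

6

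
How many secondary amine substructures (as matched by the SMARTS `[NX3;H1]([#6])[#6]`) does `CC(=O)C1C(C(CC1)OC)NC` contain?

1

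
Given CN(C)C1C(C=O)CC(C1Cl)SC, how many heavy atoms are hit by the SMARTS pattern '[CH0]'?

0

Check the 13 heavy atoms by environment: 5× C (H1) → no; 1× C (H2) → no; 1× S (H0) → no; 3× C (H3) → no; 1× Cl (H0) → no; 1× N (H0) → no; 1× O (H0) → no.
No environment satisfies the query, so 0 matching atoms.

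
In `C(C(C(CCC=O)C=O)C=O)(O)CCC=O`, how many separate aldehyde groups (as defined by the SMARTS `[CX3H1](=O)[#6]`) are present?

4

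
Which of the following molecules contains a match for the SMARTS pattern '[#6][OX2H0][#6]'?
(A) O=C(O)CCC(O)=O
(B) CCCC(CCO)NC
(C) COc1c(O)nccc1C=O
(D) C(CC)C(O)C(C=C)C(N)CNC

C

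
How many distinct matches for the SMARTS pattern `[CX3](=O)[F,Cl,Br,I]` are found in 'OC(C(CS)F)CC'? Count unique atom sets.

0

[CX3](=O)[F,Cl,Br,I] is the SMARTS for an acyl halide: a carbonyl carbon bonded to a halogen.
No fragment in the molecule satisfies every constraint, giving 0 matches.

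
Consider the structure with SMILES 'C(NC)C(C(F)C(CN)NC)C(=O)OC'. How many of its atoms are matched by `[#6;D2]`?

2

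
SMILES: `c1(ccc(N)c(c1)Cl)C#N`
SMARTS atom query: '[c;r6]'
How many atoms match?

6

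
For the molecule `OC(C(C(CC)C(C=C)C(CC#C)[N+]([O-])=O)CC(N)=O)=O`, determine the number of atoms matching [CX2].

2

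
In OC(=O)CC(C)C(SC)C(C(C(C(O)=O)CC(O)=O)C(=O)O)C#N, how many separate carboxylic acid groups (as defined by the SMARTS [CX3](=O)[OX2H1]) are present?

4

[CX3](=O)[OX2H1] is the SMARTS for a carboxylic acid: an sp2 carbon double-bonded to O and single-bonded to an -OH oxygen.
The molecule carries 4 separate instances of a carboxylic acid group (-C(=O)OH) meeting every constraint; each maps to a distinct set of atoms, giving 4 matches.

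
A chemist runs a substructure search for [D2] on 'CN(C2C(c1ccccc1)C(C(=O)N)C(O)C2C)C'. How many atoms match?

Check the 19 heavy atoms by environment: 6× C (D3) → no; 2× O (D1) → no; 1× N (D1) → no; 1× N (D3) → no; 3× C (D1) → no; 1× c (aromatic, D3) → no; 5× c (aromatic, D2) → match.
That gives 5 matching atoms.

5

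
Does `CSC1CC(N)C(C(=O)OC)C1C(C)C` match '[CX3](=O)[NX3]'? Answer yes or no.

No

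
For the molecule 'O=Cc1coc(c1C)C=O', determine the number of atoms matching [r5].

Check the 10 heavy atoms by environment: 1× o (aromatic, in 5-ring) → match; 4× c (aromatic, in 5-ring) → match; 3× C (acyclic) → no; 2× O (acyclic) → no.
Summing the matching environments: 1 + 4 = 5 matching atoms.

5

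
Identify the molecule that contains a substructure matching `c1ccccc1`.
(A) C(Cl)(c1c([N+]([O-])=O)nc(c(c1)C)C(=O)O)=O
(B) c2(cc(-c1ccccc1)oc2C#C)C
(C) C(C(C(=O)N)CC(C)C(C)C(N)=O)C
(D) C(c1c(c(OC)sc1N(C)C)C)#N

B

c1ccccc1 describes six aromatic carbons in a ring (a benzene ring).
(A) has a methyl group (-CH3) but no six-membered all-carbon aromatic ring is present.
(B) contains a phenyl ring, which satisfies every atom and bond constraint.
(C) has a methyl group (-CH3) but no six-membered all-carbon aromatic ring is present.
(D) has a methyl group (-CH3) but no six-membered all-carbon aromatic ring is present.
So the answer is (B).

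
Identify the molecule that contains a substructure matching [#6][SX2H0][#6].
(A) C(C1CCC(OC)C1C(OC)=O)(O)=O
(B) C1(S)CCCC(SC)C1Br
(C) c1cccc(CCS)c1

[#6][SX2H0][#6] describes an aliphatic sulfur bridging two carbons with no H on the sulfur (a thioether).
(A) has a methoxy ether (-OCH3) but the bridging atom is O, not S.
(B) contains a methylthio ether (-SCH3), which satisfies every atom and bond constraint.
(C) has a thiol (-SH) but the sulfur has H1, not H0 bridging two carbons.
So the answer is (B).

B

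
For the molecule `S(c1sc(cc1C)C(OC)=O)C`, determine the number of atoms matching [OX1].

1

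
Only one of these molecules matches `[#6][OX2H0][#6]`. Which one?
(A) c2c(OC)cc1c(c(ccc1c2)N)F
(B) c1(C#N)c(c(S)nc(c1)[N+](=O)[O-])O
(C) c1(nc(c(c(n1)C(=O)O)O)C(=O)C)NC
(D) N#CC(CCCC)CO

A

[#6][OX2H0][#6] describes an aliphatic oxygen bridging two carbons with no H on the oxygen (an ether).
(A) contains a methoxy ether (-OCH3), which satisfies every atom and bond constraint.
(B) has a hydroxyl group (-OH) but the oxygen has H1, not H0 bridging two carbons.
(C) has a hydroxyl group (-OH) but the oxygen has H1, not H0 bridging two carbons.
(D) has a hydroxyl group (-OH) but the oxygen has H1, not H0 bridging two carbons.
So the answer is (A).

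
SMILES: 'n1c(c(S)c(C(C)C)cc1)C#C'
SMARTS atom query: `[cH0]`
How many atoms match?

3

The query [cH0] means: aromatic carbon with no attached hydrogen (substituted or ring-fusion).
Check the 12 heavy atoms by environment: 1× n (aromatic, H0) → no; 3× c (aromatic, H0) → match; 2× c (aromatic, H1) → no; 1× S (H1) → no; 2× C (H1) → no; 2× C (H3) → no; 1× C (H0) → no.
That gives 3 matching atoms.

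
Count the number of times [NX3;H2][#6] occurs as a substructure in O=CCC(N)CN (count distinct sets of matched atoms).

2

[NX3;H2][#6] is the SMARTS for a primary amine: a trivalent nitrogen with two H attached to carbon.
The molecule carries 2 separate instances of a primary amino group (-NH2) meeting every constraint; each maps to a distinct set of atoms, giving 2 matches.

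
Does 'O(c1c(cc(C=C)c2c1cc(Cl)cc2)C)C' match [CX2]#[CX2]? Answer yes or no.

The pattern [CX2]#[CX2] describes a carbon-carbon triple bond — an alkyne.
The closest candidate here is a vinyl group (-CH=CH2), but the C=C is a double bond; both carbons are CX3, not CX2. No other fragment satisfies the full query, so there is no match.

No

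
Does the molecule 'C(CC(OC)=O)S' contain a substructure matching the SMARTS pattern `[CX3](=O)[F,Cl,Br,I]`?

No

The pattern [CX3](=O)[F,Cl,Br,I] describes a carbonyl carbon bonded to a halogen — an acyl halide.
The closest candidate here is a methyl-ester group (-C(=O)OCH3), but the carbonyl is bonded to -O-C, not to a halogen. No other fragment satisfies the full query, so there is no match.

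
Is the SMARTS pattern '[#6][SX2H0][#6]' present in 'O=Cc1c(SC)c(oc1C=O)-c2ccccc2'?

Yes

The pattern [#6][SX2H0][#6] describes an aliphatic sulfur bridging two carbons with no H on the sulfur — a thioether.
The molecule carries a methylthio ether (-SCH3), whose atoms satisfy every constraint of the query, so the pattern matches.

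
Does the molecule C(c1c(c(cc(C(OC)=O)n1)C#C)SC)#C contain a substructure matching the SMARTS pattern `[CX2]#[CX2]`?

The pattern [CX2]#[CX2] describes a carbon-carbon triple bond — an alkyne.
The molecule carries an ethynyl group (-C#CH), whose atoms satisfy every constraint of the query, so the pattern matches.

Yes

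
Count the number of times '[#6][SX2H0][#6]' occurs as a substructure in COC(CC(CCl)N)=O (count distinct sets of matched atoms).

0

[#6][SX2H0][#6] is the SMARTS for a thioether: an aliphatic sulfur bridging two carbons with no H on the sulfur.
No fragment in the molecule satisfies every constraint, giving 0 matches.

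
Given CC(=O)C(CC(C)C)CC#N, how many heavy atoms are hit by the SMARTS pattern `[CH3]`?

The query [CH3] means: aliphatic carbon with exactly three hydrogens.
Check the 11 heavy atoms by environment: 2× C (H2) → no; 2× C (H1) → no; 3× C (H3) → match; 2× C (H0) → no; 1× N (H0) → no; 1× O (H0) → no.
That gives 3 matching atoms.

3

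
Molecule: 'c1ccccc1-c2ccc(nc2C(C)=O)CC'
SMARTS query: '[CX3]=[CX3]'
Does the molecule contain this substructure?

The pattern [CX3]=[CX3] describes a non-aromatic C=C double bond between two sp2 carbons — an alkene.
The closest candidate here is an ethyl group (-CH2CH3), but its C-C bond is a single bond between CX4 carbons, not CX3=CX3. No other fragment satisfies the full query, so there is no match.

No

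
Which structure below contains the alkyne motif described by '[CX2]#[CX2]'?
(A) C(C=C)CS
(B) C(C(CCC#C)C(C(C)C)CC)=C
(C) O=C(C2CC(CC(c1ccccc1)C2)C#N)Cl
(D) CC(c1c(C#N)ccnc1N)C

[CX2]#[CX2] describes a carbon-carbon triple bond (an alkyne).
(A) has a vinyl group (-CH=CH2) but the C=C is a double bond; both carbons are CX3, not CX2.
(B) contains an ethynyl group (-C#CH), which satisfies every atom and bond constraint.
(C) has a nitrile (-C#N) but the triple bond is C#N, not C#C.
(D) has a nitrile (-C#N) but the triple bond is C#N, not C#C.
So the answer is (B).

B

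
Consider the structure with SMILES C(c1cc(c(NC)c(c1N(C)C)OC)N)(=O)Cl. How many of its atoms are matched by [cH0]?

Check the 17 heavy atoms by environment: 5× c (aromatic, H0) → match; 1× c (aromatic, H1) → no; 1× N (H1) → no; 4× C (H3) → no; 1× C (H0) → no; 2× O (H0) → no; 1× Cl (H0) → no; 1× N (H2) → no; 1× N (H0) → no.
That gives 5 matching atoms.

5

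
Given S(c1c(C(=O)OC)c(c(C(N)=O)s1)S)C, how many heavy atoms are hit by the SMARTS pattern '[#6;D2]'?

Check the 15 heavy atoms by environment: 1× s (aromatic, D2) → no; 4× c (aromatic, D3) → no; 2× C (D3) → no; 2× O (D1) → no; 1× N (D1) → no; 1× S (D1) → no; 1× O (D2) → no; 2× C (D1) → no; 1× S (D2) → no.
No environment satisfies the query, so 0 matching atoms.

0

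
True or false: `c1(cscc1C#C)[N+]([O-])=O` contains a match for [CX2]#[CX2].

The pattern [CX2]#[CX2] describes a carbon-carbon triple bond — an alkyne.
The molecule carries an ethynyl group (-C#CH), whose atoms satisfy every constraint of the query, so the pattern matches.

True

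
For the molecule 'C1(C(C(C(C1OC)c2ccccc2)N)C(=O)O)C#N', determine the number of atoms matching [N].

2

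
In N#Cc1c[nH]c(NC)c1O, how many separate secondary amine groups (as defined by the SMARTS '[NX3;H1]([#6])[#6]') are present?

[NX3;H1]([#6])[#6] is the SMARTS for a secondary amine: a trivalent nitrogen with one H, bonded to two carbons.
Exactly one fragment in the molecule meets all constraints, giving 1 match.

1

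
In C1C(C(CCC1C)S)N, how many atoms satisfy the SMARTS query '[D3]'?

3

The query [D3] means: atom with exactly three heavy-atom neighbours.
Check the 9 heavy atoms by environment: 3× C (D2) → no; 3× C (D3) → match; 1× C (D1) → no; 1× N (D1) → no; 1× S (D1) → no.
That gives 3 matching atoms.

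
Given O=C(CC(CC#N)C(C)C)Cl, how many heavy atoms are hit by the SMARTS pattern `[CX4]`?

The query [CX4] means: C with X4: aliphatic carbon with exactly 4 total connections (bonds + H).
Check the 11 heavy atoms by environment: 6× C (X4) → match; 1× C (X2) → no; 1× N (X1) → no; 1× C (X3) → no; 1× O (X1) → no; 1× Cl (X1) → no.
That gives 6 matching atoms.

6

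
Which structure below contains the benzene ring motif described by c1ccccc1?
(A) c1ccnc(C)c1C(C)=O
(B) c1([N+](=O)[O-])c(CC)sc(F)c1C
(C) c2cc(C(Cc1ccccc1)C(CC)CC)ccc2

C

c1ccccc1 describes six aromatic carbons in a ring (a benzene ring).
(A) has a methyl group (-CH3) but no six-membered all-carbon aromatic ring is present.
(B) has a methyl group (-CH3) but no six-membered all-carbon aromatic ring is present.
(C) contains a phenyl ring, which satisfies every atom and bond constraint.
So the answer is (C).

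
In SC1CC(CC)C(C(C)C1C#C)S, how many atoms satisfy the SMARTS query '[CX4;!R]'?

The query [CX4;!R] means: aliphatic carbon with four total connections, not in a ring.
Check the 13 heavy atoms by environment: 6× C (X4, in 6-ring) → no; 3× C (X4, acyclic) → match; 2× C (X2, acyclic) → no; 2× S (X2, acyclic) → no.
That gives 3 matching atoms.

3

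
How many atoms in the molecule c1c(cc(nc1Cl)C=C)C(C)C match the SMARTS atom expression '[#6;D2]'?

The query [#6;D2] means: any carbon bonded to exactly two heavy atoms.
Check the 12 heavy atoms by environment: 1× n (aromatic, D2) → no; 3× c (aromatic, D3) → no; 2× c (aromatic, D2) → match; 1× C (D2) → match; 3× C (D1) → no; 1× Cl (D1) → no; 1× C (D3) → no.
Summing the matching environments: 2 + 1 = 3 matching atoms.

3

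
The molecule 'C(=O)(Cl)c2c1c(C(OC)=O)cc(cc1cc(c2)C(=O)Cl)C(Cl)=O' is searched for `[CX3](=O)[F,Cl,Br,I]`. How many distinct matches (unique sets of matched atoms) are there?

3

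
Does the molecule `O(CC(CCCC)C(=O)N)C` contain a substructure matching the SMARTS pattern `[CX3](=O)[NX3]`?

Yes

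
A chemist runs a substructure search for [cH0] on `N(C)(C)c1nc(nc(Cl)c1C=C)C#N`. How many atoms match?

4

Check the 14 heavy atoms by environment: 2× n (aromatic, H0) → no; 4× c (aromatic, H0) → match; 1× C (H1) → no; 1× C (H2) → no; 2× N (H0) → no; 2× C (H3) → no; 1× C (H0) → no; 1× Cl (H0) → no.
That gives 4 matching atoms.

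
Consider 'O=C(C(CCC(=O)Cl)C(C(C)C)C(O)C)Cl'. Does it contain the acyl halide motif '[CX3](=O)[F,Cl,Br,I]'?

Yes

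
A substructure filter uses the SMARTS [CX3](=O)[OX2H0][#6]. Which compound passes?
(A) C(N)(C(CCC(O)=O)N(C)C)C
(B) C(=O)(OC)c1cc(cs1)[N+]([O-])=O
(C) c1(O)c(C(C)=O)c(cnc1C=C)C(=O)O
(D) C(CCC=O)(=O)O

B

[CX3](=O)[OX2H0][#6] describes a carbonyl carbon bonded to an oxygen that is itself bonded to carbon (no H on that O) (an ester).
(A) has a carboxylic acid group (-C(=O)OH) but the singly-bonded O carries H (OX2H1, not H0).
(B) contains a methyl-ester group (-C(=O)OCH3), which satisfies every atom and bond constraint.
(C) has a carboxylic acid group (-C(=O)OH) but the singly-bonded O carries H (OX2H1, not H0).
(D) has a carboxylic acid group (-C(=O)OH) but the singly-bonded O carries H (OX2H1, not H0).
So the answer is (B).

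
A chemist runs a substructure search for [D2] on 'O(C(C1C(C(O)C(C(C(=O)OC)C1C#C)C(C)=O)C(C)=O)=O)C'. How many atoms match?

3

The query [D2] means: atom with exactly two heavy-atom neighbours.
Check the 23 heavy atoms by environment: 10× C (D3) → no; 1× C (D2) → match; 5× C (D1) → no; 5× O (D1) → no; 2× O (D2) → match.
Summing the matching environments: 1 + 2 = 3 matching atoms.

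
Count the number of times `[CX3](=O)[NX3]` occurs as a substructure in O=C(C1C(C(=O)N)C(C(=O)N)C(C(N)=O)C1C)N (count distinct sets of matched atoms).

[CX3](=O)[NX3] is the SMARTS for an amide: a carbonyl carbon bonded to a trivalent nitrogen.
The molecule carries 4 separate instances of a primary amide (-C(=O)NH2) meeting every constraint; each maps to a distinct set of atoms, giving 4 matches.

4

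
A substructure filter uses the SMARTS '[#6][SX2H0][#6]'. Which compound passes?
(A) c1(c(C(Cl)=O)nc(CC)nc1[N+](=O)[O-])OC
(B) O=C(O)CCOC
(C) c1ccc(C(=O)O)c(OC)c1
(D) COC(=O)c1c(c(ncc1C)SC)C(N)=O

D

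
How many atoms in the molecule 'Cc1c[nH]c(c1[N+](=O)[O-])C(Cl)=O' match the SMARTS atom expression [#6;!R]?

2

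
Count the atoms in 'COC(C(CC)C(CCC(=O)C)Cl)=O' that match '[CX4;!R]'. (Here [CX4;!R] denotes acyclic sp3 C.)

8

Check the 14 heavy atoms by environment: 8× C (X4, acyclic) → match; 1× Cl (X1, acyclic) → no; 2× C (X3, acyclic) → no; 2× O (X1, acyclic) → no; 1× O (X2, acyclic) → no.
That gives 8 matching atoms.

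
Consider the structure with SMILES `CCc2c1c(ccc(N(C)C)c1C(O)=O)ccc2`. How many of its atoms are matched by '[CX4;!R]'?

Check the 18 heavy atoms by environment: 10× c (aromatic, X3, in 6-ring) → no; 1× N (X3, acyclic) → no; 4× C (X4, acyclic) → match; 1× C (X3, acyclic) → no; 1× O (X1, acyclic) → no; 1× O (X2, acyclic) → no.
That gives 4 matching atoms.

4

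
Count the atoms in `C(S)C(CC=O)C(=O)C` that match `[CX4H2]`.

Check the 9 heavy atoms by environment: 2× C (H2, X4) → match; 1× C (H1, X4) → no; 1× C (H0, X3) → no; 2× O (H0, X1) → no; 1× C (H3, X4) → no; 1× C (H1, X3) → no; 1× S (H1, X2) → no.
That gives 2 matching atoms.

2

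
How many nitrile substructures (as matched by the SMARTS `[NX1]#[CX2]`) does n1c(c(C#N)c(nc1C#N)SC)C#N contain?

3

[NX1]#[CX2] is the SMARTS for a nitrile: a nitrogen triple-bonded to a two-connected carbon.
The molecule carries 3 separate instances of a nitrile (-C#N) meeting every constraint; each maps to a distinct set of atoms, giving 3 matches.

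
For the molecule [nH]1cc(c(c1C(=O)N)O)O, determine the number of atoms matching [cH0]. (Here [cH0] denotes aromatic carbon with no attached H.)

The query [cH0] means: aromatic carbon with no attached hydrogen (substituted or ring-fusion).
Check the 10 heavy atoms by environment: 1× n (aromatic, H1) → no; 1× c (aromatic, H1) → no; 3× c (aromatic, H0) → match; 1× C (H0) → no; 1× O (H0) → no; 1× N (H2) → no; 2× O (H1) → no.
That gives 3 matching atoms.

3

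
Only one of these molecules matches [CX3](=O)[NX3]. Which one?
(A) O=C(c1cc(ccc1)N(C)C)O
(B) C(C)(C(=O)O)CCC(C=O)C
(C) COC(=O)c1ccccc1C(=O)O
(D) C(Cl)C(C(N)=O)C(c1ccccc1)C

[CX3](=O)[NX3] describes a carbonyl carbon bonded to a trivalent nitrogen (an amide).
(A) has a carboxylic acid group (-C(=O)OH) but the carbonyl is bonded to O, not to an NX3 nitrogen.
(B) has a carboxylic acid group (-C(=O)OH) but the carbonyl is bonded to O, not to an NX3 nitrogen.
(C) has a methyl-ester group (-C(=O)OCH3) but the carbonyl is bonded to O, not to an NX3 nitrogen.
(D) contains a primary amide (-C(=O)NH2), which satisfies every atom and bond constraint.
So the answer is (D).

D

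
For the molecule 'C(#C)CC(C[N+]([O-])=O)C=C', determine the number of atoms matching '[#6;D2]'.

4

Check the 10 heavy atoms by environment: 4× C (D2) → match; 1× C (D3) → no; 2× C (D1) → no; 1× N (charge +1, D3) → no; 1× O (charge -1, D1) → no; 1× O (D1) → no.
That gives 4 matching atoms.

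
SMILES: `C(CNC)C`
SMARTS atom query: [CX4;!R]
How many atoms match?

4

The query [CX4;!R] means: aliphatic carbon with four total connections, not in a ring.
Check the 5 heavy atoms by environment: 4× C (X4, acyclic) → match; 1× N (X3, acyclic) → no.
That gives 4 matching atoms.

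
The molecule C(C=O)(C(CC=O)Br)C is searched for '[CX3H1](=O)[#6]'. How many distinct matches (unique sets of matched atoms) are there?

[CX3H1](=O)[#6] is the SMARTS for an aldehyde: an sp2 carbon with one H, double-bonded to O and single-bonded to carbon.
The molecule carries 2 separate instances of an aldehyde (-CHO) meeting every constraint; each maps to a distinct set of atoms, giving 2 matches.

2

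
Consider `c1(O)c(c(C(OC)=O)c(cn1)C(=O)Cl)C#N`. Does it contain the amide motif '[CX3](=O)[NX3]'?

No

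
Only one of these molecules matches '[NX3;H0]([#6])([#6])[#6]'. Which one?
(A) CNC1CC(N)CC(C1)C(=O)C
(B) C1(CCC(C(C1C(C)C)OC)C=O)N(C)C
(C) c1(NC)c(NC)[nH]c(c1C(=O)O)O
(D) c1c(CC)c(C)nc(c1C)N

[NX3;H0]([#6])([#6])[#6] describes a trivalent nitrogen with no H, bonded to three carbons (a tertiary amine).
(A) has an N-methylamino group (-NHCH3) but the nitrogen still has one H (H1), not H0.
(B) contains a dimethylamino group (-N(CH3)2), which satisfies every atom and bond constraint.
(C) has an N-methylamino group (-NHCH3) but the nitrogen still has one H (H1), not H0.
(D) has a primary amino group (-NH2) but the nitrogen has H2, not H0 with three carbons.
So the answer is (B).

B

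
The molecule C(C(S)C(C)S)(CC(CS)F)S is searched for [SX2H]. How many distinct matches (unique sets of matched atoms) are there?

4

[SX2H] is the SMARTS for a thiol: an aliphatic sulfur with two connections, one being H.
The molecule carries 4 separate instances of a thiol (-SH) meeting every constraint; each maps to a distinct set of atoms, giving 4 matches.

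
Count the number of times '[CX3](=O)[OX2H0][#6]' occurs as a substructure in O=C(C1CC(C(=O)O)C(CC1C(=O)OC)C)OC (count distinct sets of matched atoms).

2

[CX3](=O)[OX2H0][#6] is the SMARTS for an ester: a carbonyl carbon bonded to an oxygen that is itself bonded to carbon (no H on that O).
The molecule carries 2 separate instances of a methyl-ester group (-C(=O)OCH3) meeting every constraint; each maps to a distinct set of atoms, giving 2 matches.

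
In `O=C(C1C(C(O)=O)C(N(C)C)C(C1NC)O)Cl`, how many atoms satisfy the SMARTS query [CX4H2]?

0

The query [CX4H2] means: sp3 carbon (X4) with exactly two hydrogens.
Check the 17 heavy atoms by environment: 5× C (H1, X4) → no; 2× O (H1, X2) → no; 1× N (H1, X3) → no; 3× C (H3, X4) → no; 2× C (H0, X3) → no; 2× O (H0, X1) → no; 1× Cl (H0, X1) → no; 1× N (H0, X3) → no.
No environment satisfies the query, so 0 matching atoms.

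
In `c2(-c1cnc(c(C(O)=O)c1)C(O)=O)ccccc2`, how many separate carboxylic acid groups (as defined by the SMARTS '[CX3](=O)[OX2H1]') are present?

2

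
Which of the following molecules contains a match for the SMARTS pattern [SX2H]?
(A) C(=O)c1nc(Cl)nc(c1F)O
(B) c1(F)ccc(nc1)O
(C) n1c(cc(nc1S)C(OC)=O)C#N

C

[SX2H] describes an aliphatic sulfur with two connections, one being H (a thiol).
(A) has a hydroxyl group (-OH) but it is an -OH, not an -SH.
(B) has a hydroxyl group (-OH) but it is an -OH, not an -SH.
(C) contains a thiol (-SH), which satisfies every atom and bond constraint.
So the answer is (C).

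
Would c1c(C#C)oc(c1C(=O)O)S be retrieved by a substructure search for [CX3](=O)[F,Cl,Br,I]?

No

The pattern [CX3](=O)[F,Cl,Br,I] describes a carbonyl carbon bonded to a halogen — an acyl halide.
The closest candidate here is a carboxylic acid group (-C(=O)OH), but the carbonyl is bonded to -OH, not to a halogen. No other fragment satisfies the full query, so there is no match.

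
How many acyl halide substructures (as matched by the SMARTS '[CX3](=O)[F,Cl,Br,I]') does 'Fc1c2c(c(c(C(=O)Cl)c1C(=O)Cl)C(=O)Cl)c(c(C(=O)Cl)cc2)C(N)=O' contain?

4

[CX3](=O)[F,Cl,Br,I] is the SMARTS for an acyl halide: a carbonyl carbon bonded to a halogen.
The molecule carries 4 separate instances of an acyl chloride (-C(=O)Cl) meeting every constraint; each maps to a distinct set of atoms, giving 4 matches.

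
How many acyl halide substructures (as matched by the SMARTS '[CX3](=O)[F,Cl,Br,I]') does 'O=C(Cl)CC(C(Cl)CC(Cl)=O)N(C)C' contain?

[CX3](=O)[F,Cl,Br,I] is the SMARTS for an acyl halide: a carbonyl carbon bonded to a halogen.
The molecule carries 2 separate instances of an acyl chloride (-C(=O)Cl) meeting every constraint; each maps to a distinct set of atoms, giving 2 matches.

2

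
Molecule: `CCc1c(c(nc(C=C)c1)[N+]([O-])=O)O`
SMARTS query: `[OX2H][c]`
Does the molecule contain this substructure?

Yes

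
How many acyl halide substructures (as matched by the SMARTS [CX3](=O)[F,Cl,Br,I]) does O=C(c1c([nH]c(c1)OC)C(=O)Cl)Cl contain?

[CX3](=O)[F,Cl,Br,I] is the SMARTS for an acyl halide: a carbonyl carbon bonded to a halogen.
The molecule carries 2 separate instances of an acyl chloride (-C(=O)Cl) meeting every constraint; each maps to a distinct set of atoms, giving 2 matches.

2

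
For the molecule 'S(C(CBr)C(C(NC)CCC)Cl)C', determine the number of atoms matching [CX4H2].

The query [CX4H2] means: sp3 carbon (X4) with exactly two hydrogens.
Check the 13 heavy atoms by environment: 3× C (H2, X4) → match; 3× C (H1, X4) → no; 3× C (H3, X4) → no; 1× N (H1, X3) → no; 1× Br (H0, X1) → no; 1× Cl (H0, X1) → no; 1× S (H0, X2) → no.
That gives 3 matching atoms.

3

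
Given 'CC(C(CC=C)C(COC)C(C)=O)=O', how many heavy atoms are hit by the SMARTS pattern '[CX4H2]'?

The query [CX4H2] means: sp3 carbon (X4) with exactly two hydrogens.
Check the 14 heavy atoms by environment: 2× C (H2, X4) → match; 2× C (H1, X4) → no; 2× C (H0, X3) → no; 2× O (H0, X1) → no; 3× C (H3, X4) → no; 1× O (H0, X2) → no; 1× C (H1, X3) → no; 1× C (H2, X3) → no.
That gives 2 matching atoms.

2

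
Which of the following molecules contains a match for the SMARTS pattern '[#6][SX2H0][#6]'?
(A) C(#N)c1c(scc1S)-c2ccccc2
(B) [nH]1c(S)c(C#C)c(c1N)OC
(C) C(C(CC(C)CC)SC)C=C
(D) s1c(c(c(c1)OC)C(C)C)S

C

[#6][SX2H0][#6] describes an aliphatic sulfur bridging two carbons with no H on the sulfur (a thioether).
(A) has a thiol (-SH) but the sulfur has H1, not H0 bridging two carbons.
(B) has a thiol (-SH) but the sulfur has H1, not H0 bridging two carbons.
(C) contains a methylthio ether (-SCH3), which satisfies every atom and bond constraint.
(D) has a thiol (-SH) but the sulfur has H1, not H0 bridging two carbons.
So the answer is (C).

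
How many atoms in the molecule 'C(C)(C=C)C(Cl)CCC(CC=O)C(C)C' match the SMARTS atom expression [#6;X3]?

3

Check the 15 heavy atoms by environment: 10× C (X4) → no; 3× C (X3) → match; 1× O (X1) → no; 1× Cl (X1) → no.
That gives 3 matching atoms.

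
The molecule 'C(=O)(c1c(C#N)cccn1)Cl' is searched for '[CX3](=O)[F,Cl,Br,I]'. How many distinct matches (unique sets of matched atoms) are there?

[CX3](=O)[F,Cl,Br,I] is the SMARTS for an acyl halide: a carbonyl carbon bonded to a halogen.
Exactly one fragment in the molecule meets all constraints, giving 1 match.

1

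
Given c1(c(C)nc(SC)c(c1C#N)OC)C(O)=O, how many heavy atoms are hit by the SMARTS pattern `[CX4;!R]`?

3

Check the 16 heavy atoms by environment: 1× n (aromatic, X2, in 6-ring) → no; 5× c (aromatic, X3, in 6-ring) → no; 1× C (X2, acyclic) → no; 1× N (X1, acyclic) → no; 3× C (X4, acyclic) → match; 2× O (X2, acyclic) → no; 1× S (X2, acyclic) → no; 1× C (X3, acyclic) → no; 1× O (X1, acyclic) → no.
That gives 3 matching atoms.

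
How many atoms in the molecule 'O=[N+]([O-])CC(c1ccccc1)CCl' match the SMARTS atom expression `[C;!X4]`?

0

The query [C;!X4] means: aliphatic carbon that does not have four total connections.
Check the 13 heavy atoms by environment: 3× C (X4) → no; 1× Cl (X1) → no; 1× N (charge +1, X3) → no; 1× O (charge -1, X1) → no; 1× O (X1) → no; 6× c (aromatic, X3) → no.
No environment satisfies the query, so 0 matching atoms.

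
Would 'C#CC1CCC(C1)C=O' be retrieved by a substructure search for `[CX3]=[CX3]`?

The pattern [CX3]=[CX3] describes a non-aromatic C=C double bond between two sp2 carbons — an alkene.
The closest candidate here is an ethynyl group (-C#CH), but the C-C bond is a triple bond, not a double bond. No other fragment satisfies the full query, so there is no match.

No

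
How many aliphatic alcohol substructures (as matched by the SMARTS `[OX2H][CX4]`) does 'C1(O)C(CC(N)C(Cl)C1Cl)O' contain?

[OX2H][CX4] is the SMARTS for an aliphatic alcohol: a hydroxyl oxygen bound to an sp3 (X4) carbon.
The molecule carries 2 separate instances of a hydroxyl group (-OH) meeting every constraint; each maps to a distinct set of atoms, giving 2 matches.

2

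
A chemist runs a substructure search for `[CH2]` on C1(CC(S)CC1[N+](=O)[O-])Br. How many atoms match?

Check the 10 heavy atoms by environment: 2× C (H2) → match; 3× C (H1) → no; 1× S (H1) → no; 1× Br (H0) → no; 1× N (charge +1, H0) → no; 1× O (charge -1, H0) → no; 1× O (H0) → no.
That gives 2 matching atoms.

2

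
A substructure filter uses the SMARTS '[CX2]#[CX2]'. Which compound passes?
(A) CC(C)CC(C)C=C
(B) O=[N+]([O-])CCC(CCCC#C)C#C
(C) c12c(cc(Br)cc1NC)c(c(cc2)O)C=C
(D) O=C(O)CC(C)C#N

B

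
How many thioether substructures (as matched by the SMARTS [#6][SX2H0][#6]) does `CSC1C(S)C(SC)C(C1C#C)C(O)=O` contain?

2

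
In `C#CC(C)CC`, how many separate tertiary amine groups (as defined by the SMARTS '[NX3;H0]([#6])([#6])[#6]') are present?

0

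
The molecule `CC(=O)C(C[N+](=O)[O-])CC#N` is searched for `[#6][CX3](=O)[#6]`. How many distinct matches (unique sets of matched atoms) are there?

1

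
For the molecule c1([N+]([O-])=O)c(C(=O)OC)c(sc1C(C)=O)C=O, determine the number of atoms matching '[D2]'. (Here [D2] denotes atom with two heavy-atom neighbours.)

3

The query [D2] means: atom with exactly two heavy-atom neighbours.
Check the 17 heavy atoms by environment: 1× s (aromatic, D2) → match; 4× c (aromatic, D3) → no; 2× C (D3) → no; 4× O (D1) → no; 1× O (D2) → match; 2× C (D1) → no; 1× N (charge +1, D3) → no; 1× O (charge -1, D1) → no; 1× C (D2) → match.
Summing the matching environments: 1 + 1 + 1 = 3 matching atoms.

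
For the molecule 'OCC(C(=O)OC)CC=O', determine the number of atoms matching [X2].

The query [X2] means: any atom with exactly two total connections (bonds + H).
Check the 10 heavy atoms by environment: 4× C (X4) → no; 2× O (X2) → match; 2× C (X3) → no; 2× O (X1) → no.
That gives 2 matching atoms.

2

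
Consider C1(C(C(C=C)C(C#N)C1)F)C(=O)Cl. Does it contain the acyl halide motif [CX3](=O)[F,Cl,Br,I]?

Yes

The pattern [CX3](=O)[F,Cl,Br,I] describes a carbonyl carbon bonded to a halogen — an acyl halide.
The molecule carries an acyl chloride (-C(=O)Cl), whose atoms satisfy every constraint of the query, so the pattern matches.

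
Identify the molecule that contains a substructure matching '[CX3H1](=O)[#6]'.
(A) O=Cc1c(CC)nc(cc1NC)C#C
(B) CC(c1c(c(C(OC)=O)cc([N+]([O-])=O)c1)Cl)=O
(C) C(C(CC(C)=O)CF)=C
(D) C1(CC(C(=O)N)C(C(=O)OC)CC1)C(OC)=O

A

[CX3H1](=O)[#6] describes an sp2 carbon with one H, double-bonded to O and single-bonded to carbon (an aldehyde).
(A) contains an aldehyde (-CHO), which satisfies every atom and bond constraint.
(B) has a methyl-ester group (-C(=O)OCH3) but the carbonyl carbon has H0, not H1.
(C) has an acetyl/ketone group (-C(=O)CH3) but the carbonyl carbon has H0 (two carbon neighbours), not H1.
(D) has a methyl-ester group (-C(=O)OCH3) but the carbonyl carbon has H0, not H1.
So the answer is (A).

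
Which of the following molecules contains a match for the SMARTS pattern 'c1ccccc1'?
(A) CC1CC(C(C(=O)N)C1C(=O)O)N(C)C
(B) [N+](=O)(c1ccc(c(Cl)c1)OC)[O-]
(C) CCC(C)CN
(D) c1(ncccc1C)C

c1ccccc1 describes six aromatic carbons in a ring (a benzene ring).
(A) has a methyl group (-CH3) but no six-membered all-carbon aromatic ring is present.
(B) contains the required atom environment, so the pattern matches.
(C) has a methyl group (-CH3) but no six-membered all-carbon aromatic ring is present.
(D) has a methyl group (-CH3) but no six-membered all-carbon aromatic ring is present.
So the answer is (B).

B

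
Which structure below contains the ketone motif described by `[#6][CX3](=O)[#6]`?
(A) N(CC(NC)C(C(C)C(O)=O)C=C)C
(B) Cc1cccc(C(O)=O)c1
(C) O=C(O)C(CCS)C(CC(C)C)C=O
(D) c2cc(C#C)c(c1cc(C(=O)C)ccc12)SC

D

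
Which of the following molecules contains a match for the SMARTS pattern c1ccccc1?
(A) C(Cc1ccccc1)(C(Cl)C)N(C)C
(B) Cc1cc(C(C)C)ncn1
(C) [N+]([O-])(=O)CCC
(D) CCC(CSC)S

c1ccccc1 describes six aromatic carbons in a ring (a benzene ring).
(A) contains a phenyl ring, which satisfies every atom and bond constraint.
(B) has a methyl group (-CH3) but no six-membered all-carbon aromatic ring is present.
(C) has a methyl group (-CH3) but no six-membered all-carbon aromatic ring is present.
(D) has a methyl group (-CH3) but no six-membered all-carbon aromatic ring is present.
So the answer is (A).

A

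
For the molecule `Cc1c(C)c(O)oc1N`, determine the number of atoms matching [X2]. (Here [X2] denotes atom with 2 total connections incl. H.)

2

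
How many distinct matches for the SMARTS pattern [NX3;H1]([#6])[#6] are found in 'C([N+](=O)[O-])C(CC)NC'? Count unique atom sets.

[NX3;H1]([#6])[#6] is the SMARTS for a secondary amine: a trivalent nitrogen with one H, bonded to two carbons.
Exactly one fragment in the molecule meets all constraints, giving 1 match.

1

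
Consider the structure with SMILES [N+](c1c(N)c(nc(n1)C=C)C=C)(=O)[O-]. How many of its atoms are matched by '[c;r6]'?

4

The query [c;r6] means: aromatic carbon that belongs to a six-membered ring.
Check the 14 heavy atoms by environment: 2× n (aromatic, in 6-ring) → no; 4× c (aromatic, in 6-ring) → match; 4× C (acyclic) → no; 1× N (acyclic) → no; 1× N (charge +1, acyclic) → no; 1× O (charge -1, acyclic) → no; 1× O (acyclic) → no.
That gives 4 matching atoms.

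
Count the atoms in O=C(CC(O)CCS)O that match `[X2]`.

3

Check the 9 heavy atoms by environment: 4× C (X4) → no; 2× O (X2) → match; 1× S (X2) → match; 1× C (X3) → no; 1× O (X1) → no.
Summing the matching environments: 2 + 1 = 3 matching atoms.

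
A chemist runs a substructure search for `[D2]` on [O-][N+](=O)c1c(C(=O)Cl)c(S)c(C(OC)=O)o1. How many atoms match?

The query [D2] means: atom with exactly two heavy-atom neighbours.
Check the 16 heavy atoms by environment: 1× o (aromatic, D2) → match; 4× c (aromatic, D3) → no; 1× N (charge +1, D3) → no; 1× O (charge -1, D1) → no; 3× O (D1) → no; 1× S (D1) → no; 2× C (D3) → no; 1× Cl (D1) → no; 1× O (D2) → match; 1× C (D1) → no.
Summing the matching environments: 1 + 1 = 2 matching atoms.

2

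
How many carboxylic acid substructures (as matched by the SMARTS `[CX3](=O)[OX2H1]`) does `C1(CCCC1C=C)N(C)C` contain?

0

[CX3](=O)[OX2H1] is the SMARTS for a carboxylic acid: an sp2 carbon double-bonded to O and single-bonded to an -OH oxygen.
No fragment in the molecule satisfies every constraint, giving 0 matches.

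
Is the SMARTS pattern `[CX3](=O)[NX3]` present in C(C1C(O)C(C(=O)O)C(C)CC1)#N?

No

The pattern [CX3](=O)[NX3] describes a carbonyl carbon bonded to a trivalent nitrogen — an amide.
The closest candidate here is a carboxylic acid group (-C(=O)OH), but the carbonyl is bonded to O, not to an NX3 nitrogen. No other fragment satisfies the full query, so there is no match.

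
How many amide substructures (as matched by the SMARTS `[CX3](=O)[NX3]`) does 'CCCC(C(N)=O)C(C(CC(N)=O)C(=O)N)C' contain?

3

[CX3](=O)[NX3] is the SMARTS for an amide: a carbonyl carbon bonded to a trivalent nitrogen.
The molecule carries 3 separate instances of a primary amide (-C(=O)NH2) meeting every constraint; each maps to a distinct set of atoms, giving 3 matches.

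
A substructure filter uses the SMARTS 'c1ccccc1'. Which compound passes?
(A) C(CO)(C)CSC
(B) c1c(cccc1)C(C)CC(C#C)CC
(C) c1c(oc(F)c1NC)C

B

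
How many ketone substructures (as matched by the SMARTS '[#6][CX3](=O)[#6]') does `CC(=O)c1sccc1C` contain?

1

[#6][CX3](=O)[#6] is the SMARTS for a ketone: a carbonyl carbon (no H) flanked by two carbons.
Exactly one fragment in the molecule meets all constraints, giving 1 match.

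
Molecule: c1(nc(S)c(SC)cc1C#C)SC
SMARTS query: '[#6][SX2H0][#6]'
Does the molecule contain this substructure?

The pattern [#6][SX2H0][#6] describes an aliphatic sulfur bridging two carbons with no H on the sulfur — a thioether.
The molecule carries a methylthio ether (-SCH3), whose atoms satisfy every constraint of the query, so the pattern matches.

Yes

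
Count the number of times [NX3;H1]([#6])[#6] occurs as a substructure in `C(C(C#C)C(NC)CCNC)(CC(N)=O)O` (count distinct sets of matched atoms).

[NX3;H1]([#6])[#6] is the SMARTS for a secondary amine: a trivalent nitrogen with one H, bonded to two carbons.
The molecule carries 2 separate instances of an N-methylamino group (-NHCH3) meeting every constraint; each maps to a distinct set of atoms, giving 2 matches.

2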